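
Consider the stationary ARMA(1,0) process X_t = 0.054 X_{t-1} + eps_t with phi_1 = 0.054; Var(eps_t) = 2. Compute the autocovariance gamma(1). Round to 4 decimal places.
\gamma(1) = 0.1083

Multiply the model equation by X_{t-k} and take expectations. With theta_0 = psi_0 = 1 and psi_j the MA(infinity) weights, this gives
  gamma(k) - sum_i phi_i gamma(k-i) = c_k,
  c_k = sigma^2 * sum_{j=k..q} theta_j psi_{j-k}   (c_k = 0 for k > q),
using gamma(-m) = gamma(m).
Pure AR (q = 0): c_0 = sigma^2 = 2, c_k = 0 for k >= 1.
Equations for k = 0 and k = 1 (AR order 1):
  gamma(0) = phi_1 gamma(1) + c_0
  gamma(1) = phi_1 gamma(0) + c_1
Substituting the second into the first: gamma(0) (1 - phi_1^2) = c_0 + phi_1 c_1, so
  gamma(0) = c_0 / (1 - phi_1^2) = 2 / (1 - (0.054)^2) = 2 / 0.997084 = 2.005849.
  gamma(1) = phi_1 gamma(0) = (0.054)(2.005849) = 0.108316.
Therefore gamma(1) = 0.1083 (to 4 decimal places).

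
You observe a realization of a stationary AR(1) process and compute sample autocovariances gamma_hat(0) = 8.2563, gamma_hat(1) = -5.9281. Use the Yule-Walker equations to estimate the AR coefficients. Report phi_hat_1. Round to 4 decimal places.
\hat\phi_{1} = -0.7180

The Yule-Walker equations for an AR(p) process read, in matrix form,
  Gamma_p phi = r_p,   with   (Gamma_p)_{ij} = gamma(|i - j|),
                       (r_p)_i = gamma(i),   i,j = 1..p.
Substitute the sample gammas (Toeplitz matrix and right-hand side of size 1):
  Gamma_p = [[8.2563]]
  r_p     = [-5.9281]
With p = 1 this is the single equation gamma(0) phi_1 = gamma(1):
  phi_hat_1 = gamma(1) / gamma(0) = -5.9281 / 8.2563 = -0.7180.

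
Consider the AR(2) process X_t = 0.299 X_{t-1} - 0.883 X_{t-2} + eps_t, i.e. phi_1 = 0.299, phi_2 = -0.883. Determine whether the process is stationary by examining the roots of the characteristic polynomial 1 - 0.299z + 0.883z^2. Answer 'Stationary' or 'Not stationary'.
\text{Stationary}

The AR(p) characteristic polynomial is P(z) = 1 - 0.299z + 0.883z^2.
Stationarity requires all roots to lie outside the unit circle, i.e. |z| > 1 for every root.
Set 1 + (-0.299) z + (0.883) z^2 = 0, i.e. a z^2 + b z + c = 0 with a = 0.883, b = -0.299, c = 1.
Discriminant D = b^2 - 4ac = (-0.299)^2 - 4*(0.883)*1 = 0.089401 - (3.532) = -3.442599.
D < 0, so the roots are the complex-conjugate pair z = (-b +/- i sqrt(-D)) / (2a) = 0.1693 +/- 1.0506i.
For a conjugate pair |z|^2 = z * conj(z) = (product of roots) = c/a = 1/(0.883) = 1.132503, so |z| = sqrt(1.132503) = 1.0642 for both roots.
Moduli of all roots: 1.0642, 1.0642.
All moduli strictly greater than 1? Yes.
Verdict: Stationary.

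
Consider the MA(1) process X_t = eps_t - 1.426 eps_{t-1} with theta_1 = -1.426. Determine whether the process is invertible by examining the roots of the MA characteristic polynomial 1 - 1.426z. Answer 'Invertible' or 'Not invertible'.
\text{Not invertible}

The MA(q) characteristic polynomial is P(z) = 1 - 1.426z.
Invertibility requires all roots to lie outside the unit circle, i.e. |z| > 1 for every root.
This is linear in z: 1 + (-1.426) z = 0  =>  z = -1/(-1.426) = 0.701262,  |z| = 0.701262.
Moduli of all roots: 0.7013.
All moduli strictly greater than 1? No.
Verdict: Not invertible.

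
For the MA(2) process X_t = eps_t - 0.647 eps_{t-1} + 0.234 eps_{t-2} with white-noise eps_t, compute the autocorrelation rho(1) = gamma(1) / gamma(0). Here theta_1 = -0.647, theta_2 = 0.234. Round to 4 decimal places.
\rho(1) = -0.5419

For an MA(q) process with theta_0 = 1, the autocovariance is
  gamma(k) = sigma^2 * sum_{i=0..q-k} theta_i * theta_{i+k},
and rho(k) = gamma(k) / gamma(0). Sigma^2 cancels.
  numerator   = (1)*(-0.647) + (-0.647)*(0.234) = -0.798398.
  denominator = (1)^2 + (-0.647)^2 + (0.234)^2 = 1.473365.
  rho(1) = -0.798398 / 1.473365 = -0.5419.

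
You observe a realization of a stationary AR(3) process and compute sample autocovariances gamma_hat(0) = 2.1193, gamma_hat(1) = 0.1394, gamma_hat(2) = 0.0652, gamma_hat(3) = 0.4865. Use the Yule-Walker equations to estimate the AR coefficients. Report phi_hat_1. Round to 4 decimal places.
\hat\phi_{1} = 0.0580

The Yule-Walker equations for an AR(p) process read, in matrix form,
  Gamma_p phi = r_p,   with   (Gamma_p)_{ij} = gamma(|i - j|),
                       (r_p)_i = gamma(i),   i,j = 1..p.
Substitute the sample gammas (Toeplitz matrix and right-hand side of size 3):
  Gamma_p = [[2.1193, 0.1394, 0.0652], [0.1394, 2.1193, 0.1394], [0.0652, 0.1394, 2.1193]]
  r_p     = [0.1394, 0.0652, 0.4865]
Written out (R1..R3):
  (R1) 2.1193 phi_1 + 0.1394 phi_2 + 0.0652 phi_3 = 0.1394
  (R2) 0.1394 phi_1 + 2.1193 phi_2 + 0.1394 phi_3 = 0.0652
  (R3) 0.0652 phi_1 + 0.1394 phi_2 + 2.1193 phi_3 = 0.4865
Gaussian elimination:
  R2 <- R2 - (0.1394/2.1193) R1 = R2 - (0.065776) R1:  2.110131 phi_2 + 0.135111 phi_3 = 0.056031
  R3 <- R3 - (0.0652/2.1193) R1 = R3 - (0.030765) R1:  0.135111 phi_2 + 2.117294 phi_3 = 0.482211
  R3 <- R3 - (0.135111/2.110131) R2 = R3 - (0.06403) R2:  2.108643 phi_3 = 0.478624
Back-substitution:
  phi_hat_3 = 0.478624 / 2.108643 = 0.226982
  phi_hat_2 = (0.056031 - (0.135111)(0.226982)) / 2.110131 = 0.01202
  phi_hat_1 = (0.1394 - (0.1394)(0.01202) - (0.0652)(0.226982)) / 2.1193 = 0.058003
So phi_hat = [0.0580, 0.0120, 0.2270].
Therefore phi_hat_1 = 0.0580.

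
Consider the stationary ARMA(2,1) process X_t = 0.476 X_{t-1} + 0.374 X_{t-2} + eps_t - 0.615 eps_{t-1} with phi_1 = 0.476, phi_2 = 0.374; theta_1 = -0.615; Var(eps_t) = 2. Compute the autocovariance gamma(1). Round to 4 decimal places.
\gamma(1) = -0.1082

Multiply the model equation by X_{t-k} and take expectations. With theta_0 = psi_0 = 1 and psi_j the MA(infinity) weights, this gives
  gamma(k) - sum_i phi_i gamma(k-i) = c_k,
  c_k = sigma^2 * sum_{j=k..q} theta_j psi_{j-k}   (c_k = 0 for k > q),
using gamma(-m) = gamma(m).
psi-weights needed (psi_j = theta_j + sum_i phi_i psi_{j-i}):
  psi_1 = theta_1 + phi_1 = -0.615 + (0.476) = -0.139
Right-hand sides:
  c_0 = sigma^2 (1 + theta_1 psi_1) = 2 * (1 + (-0.615)(-0.139)) = 2 * 1.085485 = 2.17097
  c_1 = sigma^2 theta_1 = 2 * (-0.615) = -1.23
  c_2 = 0
Equations for k = 0, 1, 2 (AR order 2, c_2 = 0):
  (E0) gamma(0) = phi_1 gamma(1) + phi_2 gamma(2) + c_0
  (E1) gamma(1) = phi_1 gamma(0) + phi_2 gamma(1) + c_1
  (E2) gamma(2) = phi_1 gamma(1) + phi_2 gamma(0)
From (E1): gamma(1) = A gamma(0) + B with
  A = phi_1 / (1 - phi_2) = 0.476 / 0.626 = 0.760383,   B = c_1 / (1 - phi_2) = -1.23 / 0.626 = -1.964856.
Insert (E2) into (E0): gamma(0) (1 - phi_2^2) = phi_1 (1 + phi_2) gamma(1) + c_0.
  phi_1 (1 + phi_2) = (0.476)(1.374) = 0.654024,   1 - phi_2^2 = 0.860124.
Replace gamma(1) by A gamma(0) + B and collect gamma(0):
  gamma(0) [0.860124 - (0.654024)(0.760383)] = (0.654024)(-1.964856) + 2.17097
  gamma(0) * 0.362815 = 0.885907
  gamma(0) = 0.885907 / 0.362815 = 2.441759.
  gamma(1) = A gamma(0) + B = (0.760383)(2.441759) + (-1.964856) = -0.108183.
Therefore gamma(1) = -0.1082 (to 4 decimal places).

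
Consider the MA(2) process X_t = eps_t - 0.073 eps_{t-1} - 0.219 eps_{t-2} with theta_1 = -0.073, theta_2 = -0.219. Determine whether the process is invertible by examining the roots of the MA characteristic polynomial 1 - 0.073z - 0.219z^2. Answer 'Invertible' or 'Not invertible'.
\text{Invertible}

The MA(q) characteristic polynomial is P(z) = 1 - 0.073z - 0.219z^2.
Invertibility requires all roots to lie outside the unit circle, i.e. |z| > 1 for every root.
Set 1 + (-0.073) z + (-0.219) z^2 = 0, i.e. a z^2 + b z + c = 0 with a = -0.219, b = -0.073, c = 1.
Discriminant D = b^2 - 4ac = (-0.073)^2 - 4*(-0.219)*1 = 0.005329 - (-0.876) = 0.881329.
D >= 0, so the roots are real: z = (-b +/- sqrt(D)) / (2a) = (0.073 +/- 0.938791) / (-0.438).
  z_1 = (0.073 + 0.938791) / (-0.438) = -2.31,   |z_1| = 2.31.
  z_2 = (0.073 - 0.938791) / (-0.438) = 1.9767,   |z_2| = 1.9767.
Moduli of all roots: 2.3100, 1.9767.
All moduli strictly greater than 1? Yes.
Verdict: Invertible.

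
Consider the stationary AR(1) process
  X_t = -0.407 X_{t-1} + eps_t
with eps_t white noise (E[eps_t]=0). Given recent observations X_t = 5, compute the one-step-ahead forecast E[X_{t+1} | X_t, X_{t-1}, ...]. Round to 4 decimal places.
E[X_{t+1} \mid \mathcal F_t] = -2.0350

For an AR(p) model X_t = c + sum_i phi_i X_{t-i} + eps_t, the
one-step-ahead conditional mean is
  E[X_{t+1} | X_t, ...] = c + sum_i phi_i X_{t+1-i}.
Substitute known values:
  E[X_{t+1} | ...] = (-0.407) * (5)
                   = -2.0350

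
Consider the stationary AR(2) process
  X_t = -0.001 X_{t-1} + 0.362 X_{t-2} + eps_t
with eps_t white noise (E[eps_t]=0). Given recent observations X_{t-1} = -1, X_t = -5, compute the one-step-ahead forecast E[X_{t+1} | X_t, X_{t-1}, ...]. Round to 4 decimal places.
E[X_{t+1} \mid \mathcal F_t] = -0.3570

For an AR(p) model X_t = c + sum_i phi_i X_{t-i} + eps_t, the
one-step-ahead conditional mean is
  E[X_{t+1} | X_t, ...] = c + sum_i phi_i X_{t+1-i}.
Substitute known values:
  E[X_{t+1} | ...] = (-0.001) * (-5) + (0.362) * (-1)
                   = -0.3570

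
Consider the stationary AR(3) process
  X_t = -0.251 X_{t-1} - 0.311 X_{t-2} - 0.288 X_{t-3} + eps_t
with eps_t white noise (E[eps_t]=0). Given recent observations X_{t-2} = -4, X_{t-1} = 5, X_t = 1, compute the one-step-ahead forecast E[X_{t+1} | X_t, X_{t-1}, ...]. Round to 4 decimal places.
E[X_{t+1} \mid \mathcal F_t] = -0.6540

For an AR(p) model X_t = c + sum_i phi_i X_{t-i} + eps_t, the
one-step-ahead conditional mean is
  E[X_{t+1} | X_t, ...] = c + sum_i phi_i X_{t+1-i}.
Substitute known values:
  E[X_{t+1} | ...] = (-0.251) * (1) + (-0.311) * (5) + (-0.288) * (-4)
                   = -0.6540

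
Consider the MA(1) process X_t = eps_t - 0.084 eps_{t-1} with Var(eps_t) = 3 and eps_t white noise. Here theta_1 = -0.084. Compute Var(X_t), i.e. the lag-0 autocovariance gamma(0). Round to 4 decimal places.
\gamma(0) = 3.0212

For an MA(q) process X_t = eps_t + sum_i theta_i eps_{t-i} with
Var(eps_t) = sigma^2, the variance is
  gamma(0) = sigma^2 * (1 + sum_i theta_i^2).
  sum_i theta_i^2 = (-0.084)^2 = 0.007056.
  gamma(0) = 3 * (1 + 0.007056) = 3 * 1.007056 = 3.021168, which rounds to 3.0212.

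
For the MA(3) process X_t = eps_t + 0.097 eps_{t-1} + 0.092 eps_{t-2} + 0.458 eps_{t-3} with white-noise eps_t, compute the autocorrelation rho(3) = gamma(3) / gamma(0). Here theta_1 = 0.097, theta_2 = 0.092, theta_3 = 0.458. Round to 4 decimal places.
\rho(3) = 0.3731

For an MA(q) process with theta_0 = 1, the autocovariance is
  gamma(k) = sigma^2 * sum_{i=0..q-k} theta_i * theta_{i+k},
and rho(k) = gamma(k) / gamma(0). Sigma^2 cancels.
  numerator   = (1)*(0.458) = 0.458.
  denominator = (1)^2 + (0.097)^2 + (0.092)^2 + (0.458)^2 = 1.227637.
  rho(3) = 0.458 / 1.227637 = 0.3731.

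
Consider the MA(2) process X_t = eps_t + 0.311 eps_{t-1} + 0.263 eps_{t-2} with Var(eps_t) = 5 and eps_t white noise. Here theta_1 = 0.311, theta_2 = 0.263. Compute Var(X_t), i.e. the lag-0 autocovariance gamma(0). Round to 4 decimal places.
\gamma(0) = 5.8295

For an MA(q) process X_t = eps_t + sum_i theta_i eps_{t-i} with
Var(eps_t) = sigma^2, the variance is
  gamma(0) = sigma^2 * (1 + sum_i theta_i^2).
  sum_i theta_i^2 = (0.311)^2 + (0.263)^2 = 0.096721 + 0.069169 = 0.16589.
  gamma(0) = 5 * (1 + 0.16589) = 5 * 1.16589 = 5.82945, which rounds to 5.8295.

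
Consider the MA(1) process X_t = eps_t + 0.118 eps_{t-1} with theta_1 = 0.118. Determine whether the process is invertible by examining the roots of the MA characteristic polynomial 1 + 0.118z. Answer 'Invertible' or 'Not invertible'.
\text{Invertible}

The MA(q) characteristic polynomial is P(z) = 1 + 0.118z.
Invertibility requires all roots to lie outside the unit circle, i.e. |z| > 1 for every root.
This is linear in z: 1 + (0.118) z = 0  =>  z = -1/(0.118) = -8.474576,  |z| = 8.474576.
Moduli of all roots: 8.4746.
All moduli strictly greater than 1? Yes.
Verdict: Invertible.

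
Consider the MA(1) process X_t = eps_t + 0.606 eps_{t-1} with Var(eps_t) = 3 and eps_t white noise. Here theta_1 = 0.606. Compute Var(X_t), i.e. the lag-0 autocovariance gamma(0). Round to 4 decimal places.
\gamma(0) = 4.1017

For an MA(q) process X_t = eps_t + sum_i theta_i eps_{t-i} with
Var(eps_t) = sigma^2, the variance is
  gamma(0) = sigma^2 * (1 + sum_i theta_i^2).
  sum_i theta_i^2 = (0.606)^2 = 0.367236.
  gamma(0) = 3 * (1 + 0.367236) = 3 * 1.367236 = 4.101708, which rounds to 4.1017.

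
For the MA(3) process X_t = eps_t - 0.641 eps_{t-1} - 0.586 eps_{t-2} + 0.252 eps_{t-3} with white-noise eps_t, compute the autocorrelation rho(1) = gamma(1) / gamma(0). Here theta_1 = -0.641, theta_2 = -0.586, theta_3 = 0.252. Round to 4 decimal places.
\rho(1) = -0.2272

For an MA(q) process with theta_0 = 1, the autocovariance is
  gamma(k) = sigma^2 * sum_{i=0..q-k} theta_i * theta_{i+k},
and rho(k) = gamma(k) / gamma(0). Sigma^2 cancels.
  numerator   = (1)*(-0.641) + (-0.641)*(-0.586) + (-0.586)*(0.252) = -0.413046.
  denominator = (1)^2 + (-0.641)^2 + (-0.586)^2 + (0.252)^2 = 1.817781.
  rho(1) = -0.413046 / 1.817781 = -0.2272.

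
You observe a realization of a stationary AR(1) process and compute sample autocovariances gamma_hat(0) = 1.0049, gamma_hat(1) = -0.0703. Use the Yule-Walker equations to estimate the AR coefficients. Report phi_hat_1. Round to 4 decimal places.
\hat\phi_{1} = -0.0700

The Yule-Walker equations for an AR(p) process read, in matrix form,
  Gamma_p phi = r_p,   with   (Gamma_p)_{ij} = gamma(|i - j|),
                       (r_p)_i = gamma(i),   i,j = 1..p.
Substitute the sample gammas (Toeplitz matrix and right-hand side of size 1):
  Gamma_p = [[1.0049]]
  r_p     = [-0.0703]
With p = 1 this is the single equation gamma(0) phi_1 = gamma(1):
  phi_hat_1 = gamma(1) / gamma(0) = -0.0703 / 1.0049 = -0.0700.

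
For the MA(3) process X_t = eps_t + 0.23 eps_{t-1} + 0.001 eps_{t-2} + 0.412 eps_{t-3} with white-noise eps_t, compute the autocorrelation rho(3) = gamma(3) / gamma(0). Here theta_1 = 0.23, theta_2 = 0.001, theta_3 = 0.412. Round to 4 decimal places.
\rho(3) = 0.3370

For an MA(q) process with theta_0 = 1, the autocovariance is
  gamma(k) = sigma^2 * sum_{i=0..q-k} theta_i * theta_{i+k},
and rho(k) = gamma(k) / gamma(0). Sigma^2 cancels.
  numerator   = (1)*(0.412) = 0.412.
  denominator = (1)^2 + (0.23)^2 + (0.001)^2 + (0.412)^2 = 1.222645.
  rho(3) = 0.412 / 1.222645 = 0.3370.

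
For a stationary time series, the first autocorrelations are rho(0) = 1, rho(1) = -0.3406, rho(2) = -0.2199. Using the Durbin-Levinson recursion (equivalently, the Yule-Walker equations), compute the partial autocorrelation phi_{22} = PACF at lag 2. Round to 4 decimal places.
\phi_{22} = -0.3800

The PACF at lag k is phi_{kk}, the last component of the solution
to the Yule-Walker system G_k phi = r_k where
  (G_k)_{ij} = rho(|i - j|), (r_k)_i = rho(i), i,j = 1..k.
Equivalently, Durbin-Levinson gives phi_{kk} iteratively:
  phi_{11} = rho(1)
  phi_{kk} = [rho(k) - sum_{j=1..k-1} phi_{k-1,j} rho(k-j)]
            / [1 - sum_{j=1..k-1} phi_{k-1,j} rho(j)],
  phi_{k,j} = phi_{k-1,j} - phi_{kk} phi_{k-1,k-j},  j = 1..k-1.
Step k = 1:
  phi_11 = rho(1) = -0.3406.
Step k = 2:
  phi_22 = [rho(2) - phi_11 rho(1)] / [1 - phi_11 rho(1)] = [-0.2199 - (-0.3406)(-0.3406)] / [1 - (-0.3406)(-0.3406)]
         = -0.33590836 / 0.88399164 = -0.38.
Therefore phi_{22} = -0.3800.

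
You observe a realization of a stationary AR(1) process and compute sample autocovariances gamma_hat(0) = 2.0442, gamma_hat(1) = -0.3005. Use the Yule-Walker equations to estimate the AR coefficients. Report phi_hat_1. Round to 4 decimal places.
\hat\phi_{1} = -0.1470

The Yule-Walker equations for an AR(p) process read, in matrix form,
  Gamma_p phi = r_p,   with   (Gamma_p)_{ij} = gamma(|i - j|),
                       (r_p)_i = gamma(i),   i,j = 1..p.
Substitute the sample gammas (Toeplitz matrix and right-hand side of size 1):
  Gamma_p = [[2.0442]]
  r_p     = [-0.3005]
With p = 1 this is the single equation gamma(0) phi_1 = gamma(1):
  phi_hat_1 = gamma(1) / gamma(0) = -0.3005 / 2.0442 = -0.1470.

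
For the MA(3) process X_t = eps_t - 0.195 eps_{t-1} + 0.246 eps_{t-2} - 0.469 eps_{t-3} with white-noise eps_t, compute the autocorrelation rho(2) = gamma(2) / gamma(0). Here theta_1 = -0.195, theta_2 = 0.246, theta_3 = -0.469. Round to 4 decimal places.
\rho(2) = 0.2559

For an MA(q) process with theta_0 = 1, the autocovariance is
  gamma(k) = sigma^2 * sum_{i=0..q-k} theta_i * theta_{i+k},
and rho(k) = gamma(k) / gamma(0). Sigma^2 cancels.
  numerator   = (1)*(0.246) + (-0.195)*(-0.469) = 0.337455.
  denominator = (1)^2 + (-0.195)^2 + (0.246)^2 + (-0.469)^2 = 1.318502.
  rho(2) = 0.337455 / 1.318502 = 0.2559.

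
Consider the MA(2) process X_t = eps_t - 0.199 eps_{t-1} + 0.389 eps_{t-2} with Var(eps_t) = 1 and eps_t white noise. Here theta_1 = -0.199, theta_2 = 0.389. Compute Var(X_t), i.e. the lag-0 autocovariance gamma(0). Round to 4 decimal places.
\gamma(0) = 1.1909

For an MA(q) process X_t = eps_t + sum_i theta_i eps_{t-i} with
Var(eps_t) = sigma^2, the variance is
  gamma(0) = sigma^2 * (1 + sum_i theta_i^2).
  sum_i theta_i^2 = (-0.199)^2 + (0.389)^2 = 0.039601 + 0.151321 = 0.190922.
  gamma(0) = 1 * (1 + 0.190922) = 1 * 1.190922 = 1.190922, which rounds to 1.1909.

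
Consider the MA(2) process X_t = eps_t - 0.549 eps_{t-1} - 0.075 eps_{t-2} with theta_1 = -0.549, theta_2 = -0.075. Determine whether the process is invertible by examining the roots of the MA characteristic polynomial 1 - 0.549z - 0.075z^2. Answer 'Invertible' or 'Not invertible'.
\text{Invertible}

The MA(q) characteristic polynomial is P(z) = 1 - 0.549z - 0.075z^2.
Invertibility requires all roots to lie outside the unit circle, i.e. |z| > 1 for every root.
Set 1 + (-0.549) z + (-0.075) z^2 = 0, i.e. a z^2 + b z + c = 0 with a = -0.075, b = -0.549, c = 1.
Discriminant D = b^2 - 4ac = (-0.549)^2 - 4*(-0.075)*1 = 0.301401 - (-0.3) = 0.601401.
D >= 0, so the roots are real: z = (-b +/- sqrt(D)) / (2a) = (0.549 +/- 0.7755) / (-0.15).
  z_1 = (0.549 + 0.7755) / (-0.15) = -8.83,   |z_1| = 8.83.
  z_2 = (0.549 - 0.7755) / (-0.15) = 1.51,   |z_2| = 1.51.
Moduli of all roots: 8.8300, 1.5100.
All moduli strictly greater than 1? Yes.
Verdict: Invertible.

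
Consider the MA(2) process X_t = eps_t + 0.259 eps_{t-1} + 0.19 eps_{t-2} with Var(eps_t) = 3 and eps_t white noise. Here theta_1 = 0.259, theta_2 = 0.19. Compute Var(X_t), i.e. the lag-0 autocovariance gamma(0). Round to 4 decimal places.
\gamma(0) = 3.3095

For an MA(q) process X_t = eps_t + sum_i theta_i eps_{t-i} with
Var(eps_t) = sigma^2, the variance is
  gamma(0) = sigma^2 * (1 + sum_i theta_i^2).
  sum_i theta_i^2 = (0.259)^2 + (0.19)^2 = 0.067081 + 0.0361 = 0.103181.
  gamma(0) = 3 * (1 + 0.103181) = 3 * 1.103181 = 3.309543, which rounds to 3.3095.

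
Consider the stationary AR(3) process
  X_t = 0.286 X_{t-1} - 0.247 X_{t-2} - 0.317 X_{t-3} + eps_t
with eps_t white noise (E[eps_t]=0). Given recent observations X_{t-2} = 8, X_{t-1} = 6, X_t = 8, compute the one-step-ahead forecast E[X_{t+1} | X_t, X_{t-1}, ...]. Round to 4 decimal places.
E[X_{t+1} \mid \mathcal F_t] = -1.7300

For an AR(p) model X_t = c + sum_i phi_i X_{t-i} + eps_t, the
one-step-ahead conditional mean is
  E[X_{t+1} | X_t, ...] = c + sum_i phi_i X_{t+1-i}.
Substitute known values:
  E[X_{t+1} | ...] = (0.286) * (8) + (-0.247) * (6) + (-0.317) * (8)
                   = -1.7300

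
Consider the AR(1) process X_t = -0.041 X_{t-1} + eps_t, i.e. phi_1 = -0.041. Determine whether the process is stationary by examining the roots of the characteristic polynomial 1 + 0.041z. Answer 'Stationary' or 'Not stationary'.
\text{Stationary}

The AR(p) characteristic polynomial is P(z) = 1 + 0.041z.
Stationarity requires all roots to lie outside the unit circle, i.e. |z| > 1 for every root.
This is linear in z: 1 + (0.041) z = 0  =>  z = -1/(0.041) = -24.390244,  |z| = 24.390244.
Moduli of all roots: 24.3902.
All moduli strictly greater than 1? Yes.
Verdict: Stationary.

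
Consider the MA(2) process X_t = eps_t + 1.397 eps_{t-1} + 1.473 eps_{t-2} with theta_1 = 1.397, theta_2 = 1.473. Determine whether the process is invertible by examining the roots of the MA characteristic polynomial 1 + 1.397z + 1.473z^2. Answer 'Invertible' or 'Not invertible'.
\text{Not invertible}

The MA(q) characteristic polynomial is P(z) = 1 + 1.397z + 1.473z^2.
Invertibility requires all roots to lie outside the unit circle, i.e. |z| > 1 for every root.
Set 1 + (1.397) z + (1.473) z^2 = 0, i.e. a z^2 + b z + c = 0 with a = 1.473, b = 1.397, c = 1.
Discriminant D = b^2 - 4ac = (1.397)^2 - 4*(1.473)*1 = 1.951609 - (5.892) = -3.940391.
D < 0, so the roots are the complex-conjugate pair z = (-b +/- i sqrt(-D)) / (2a) = -0.4742 +/- 0.6738i.
For a conjugate pair |z|^2 = z * conj(z) = (product of roots) = c/a = 1/(1.473) = 0.678887, so |z| = sqrt(0.678887) = 0.8239 for both roots.
Moduli of all roots: 0.8239, 0.8239.
All moduli strictly greater than 1? No.
Verdict: Not invertible.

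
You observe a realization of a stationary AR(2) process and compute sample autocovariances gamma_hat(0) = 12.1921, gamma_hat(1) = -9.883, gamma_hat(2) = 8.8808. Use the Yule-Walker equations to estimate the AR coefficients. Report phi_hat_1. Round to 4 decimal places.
\hat\phi_{1} = -0.6420

The Yule-Walker equations for an AR(p) process read, in matrix form,
  Gamma_p phi = r_p,   with   (Gamma_p)_{ij} = gamma(|i - j|),
                       (r_p)_i = gamma(i),   i,j = 1..p.
Substitute the sample gammas (Toeplitz matrix and right-hand side of size 2):
  Gamma_p = [[12.1921, -9.883], [-9.883, 12.1921]]
  r_p     = [-9.883, 8.8808]
Written out:
  12.1921 phi_1 - 9.883 phi_2 = -9.883
  -9.883 phi_1 + 12.1921 phi_2 = 8.8808
Solve by Cramer's rule:
  det = gamma(0)^2 - gamma(1)^2 = (12.1921)^2 - (-9.883)^2 = 148.64730241 - 97.673689 = 50.97361341
  phi_hat_1 = [gamma(1) gamma(0) - gamma(1) gamma(2)] / det = [(-9.883)(12.1921) - (-9.883)(8.8808)] / 50.97361341 = -32.7255779 / 50.97361341 = -0.642
  phi_hat_2 = [gamma(0) gamma(2) - gamma(1)^2] / det = [(12.1921)(8.8808) - (-9.883)^2] / 50.97361341 = 10.60191268 / 50.97361341 = 0.208
So phi_hat = [-0.6420, 0.2080].
Therefore phi_hat_1 = -0.6420.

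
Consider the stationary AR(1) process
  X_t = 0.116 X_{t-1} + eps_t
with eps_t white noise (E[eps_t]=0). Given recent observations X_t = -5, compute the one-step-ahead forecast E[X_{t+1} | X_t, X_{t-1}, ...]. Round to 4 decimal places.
E[X_{t+1} \mid \mathcal F_t] = -0.5800

For an AR(p) model X_t = c + sum_i phi_i X_{t-i} + eps_t, the
one-step-ahead conditional mean is
  E[X_{t+1} | X_t, ...] = c + sum_i phi_i X_{t+1-i}.
Substitute known values:
  E[X_{t+1} | ...] = (0.116) * (-5)
                   = -0.5800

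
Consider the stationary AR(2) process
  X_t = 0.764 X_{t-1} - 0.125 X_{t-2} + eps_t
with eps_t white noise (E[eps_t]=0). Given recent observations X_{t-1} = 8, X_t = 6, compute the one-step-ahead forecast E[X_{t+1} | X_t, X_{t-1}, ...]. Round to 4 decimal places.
E[X_{t+1} \mid \mathcal F_t] = 3.5840

For an AR(p) model X_t = c + sum_i phi_i X_{t-i} + eps_t, the
one-step-ahead conditional mean is
  E[X_{t+1} | X_t, ...] = c + sum_i phi_i X_{t+1-i}.
Substitute known values:
  E[X_{t+1} | ...] = (0.764) * (6) + (-0.125) * (8)
                   = 3.5840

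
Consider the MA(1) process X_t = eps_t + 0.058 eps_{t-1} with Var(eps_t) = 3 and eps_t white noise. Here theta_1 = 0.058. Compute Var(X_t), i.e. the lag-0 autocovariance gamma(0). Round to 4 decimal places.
\gamma(0) = 3.0101

For an MA(q) process X_t = eps_t + sum_i theta_i eps_{t-i} with
Var(eps_t) = sigma^2, the variance is
  gamma(0) = sigma^2 * (1 + sum_i theta_i^2).
  sum_i theta_i^2 = (0.058)^2 = 0.003364.
  gamma(0) = 3 * (1 + 0.003364) = 3 * 1.003364 = 3.010092, which rounds to 3.0101.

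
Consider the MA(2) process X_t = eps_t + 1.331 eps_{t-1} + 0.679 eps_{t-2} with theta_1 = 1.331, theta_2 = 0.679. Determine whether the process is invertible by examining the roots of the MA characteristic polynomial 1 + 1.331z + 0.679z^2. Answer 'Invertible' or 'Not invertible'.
\text{Invertible}

The MA(q) characteristic polynomial is P(z) = 1 + 1.331z + 0.679z^2.
Invertibility requires all roots to lie outside the unit circle, i.e. |z| > 1 for every root.
Set 1 + (1.331) z + (0.679) z^2 = 0, i.e. a z^2 + b z + c = 0 with a = 0.679, b = 1.331, c = 1.
Discriminant D = b^2 - 4ac = (1.331)^2 - 4*(0.679)*1 = 1.771561 - (2.716) = -0.944439.
D < 0, so the roots are the complex-conjugate pair z = (-b +/- i sqrt(-D)) / (2a) = -0.9801 +/- 0.7156i.
For a conjugate pair |z|^2 = z * conj(z) = (product of roots) = c/a = 1/(0.679) = 1.472754, so |z| = sqrt(1.472754) = 1.2136 for both roots.
Moduli of all roots: 1.2136, 1.2136.
All moduli strictly greater than 1? Yes.
Verdict: Invertible.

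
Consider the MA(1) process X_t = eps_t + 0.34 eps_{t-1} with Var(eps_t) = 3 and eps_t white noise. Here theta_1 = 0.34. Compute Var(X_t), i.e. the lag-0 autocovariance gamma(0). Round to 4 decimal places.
\gamma(0) = 3.3468

For an MA(q) process X_t = eps_t + sum_i theta_i eps_{t-i} with
Var(eps_t) = sigma^2, the variance is
  gamma(0) = sigma^2 * (1 + sum_i theta_i^2).
  sum_i theta_i^2 = (0.34)^2 = 0.1156.
  gamma(0) = 3 * (1 + 0.1156) = 3 * 1.1156 = 3.3468.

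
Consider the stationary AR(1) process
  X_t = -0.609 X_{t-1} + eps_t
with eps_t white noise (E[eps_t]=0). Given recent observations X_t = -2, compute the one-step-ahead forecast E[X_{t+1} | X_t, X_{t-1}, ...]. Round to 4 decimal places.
E[X_{t+1} \mid \mathcal F_t] = 1.2180

For an AR(p) model X_t = c + sum_i phi_i X_{t-i} + eps_t, the
one-step-ahead conditional mean is
  E[X_{t+1} | X_t, ...] = c + sum_i phi_i X_{t+1-i}.
Substitute known values:
  E[X_{t+1} | ...] = (-0.609) * (-2)
                   = 1.2180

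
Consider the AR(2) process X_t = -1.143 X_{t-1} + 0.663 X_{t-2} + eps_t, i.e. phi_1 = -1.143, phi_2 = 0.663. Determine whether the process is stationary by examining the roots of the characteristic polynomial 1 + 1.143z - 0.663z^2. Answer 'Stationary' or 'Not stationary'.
\text{Not stationary}

The AR(p) characteristic polynomial is P(z) = 1 + 1.143z - 0.663z^2.
Stationarity requires all roots to lie outside the unit circle, i.e. |z| > 1 for every root.
Set 1 + (1.143) z + (-0.663) z^2 = 0, i.e. a z^2 + b z + c = 0 with a = -0.663, b = 1.143, c = 1.
Discriminant D = b^2 - 4ac = (1.143)^2 - 4*(-0.663)*1 = 1.306449 - (-2.652) = 3.958449.
D >= 0, so the roots are real: z = (-b +/- sqrt(D)) / (2a) = (-1.143 +/- 1.989585) / (-1.326).
  z_1 = (-1.143 + 1.989585) / (-1.326) = -0.6385,   |z_1| = 0.6385.
  z_2 = (-1.143 - 1.989585) / (-1.326) = 2.3624,   |z_2| = 2.3624.
Moduli of all roots: 0.6385, 2.3624.
All moduli strictly greater than 1? No.
Verdict: Not stationary.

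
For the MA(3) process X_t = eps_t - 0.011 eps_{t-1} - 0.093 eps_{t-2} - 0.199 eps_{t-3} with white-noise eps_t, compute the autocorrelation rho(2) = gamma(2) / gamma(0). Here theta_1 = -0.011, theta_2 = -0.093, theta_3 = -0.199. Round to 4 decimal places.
\rho(2) = -0.0866

For an MA(q) process with theta_0 = 1, the autocovariance is
  gamma(k) = sigma^2 * sum_{i=0..q-k} theta_i * theta_{i+k},
and rho(k) = gamma(k) / gamma(0). Sigma^2 cancels.
  numerator   = (1)*(-0.093) + (-0.011)*(-0.199) = -0.090811.
  denominator = (1)^2 + (-0.011)^2 + (-0.093)^2 + (-0.199)^2 = 1.048371.
  rho(2) = -0.090811 / 1.048371 = -0.0866.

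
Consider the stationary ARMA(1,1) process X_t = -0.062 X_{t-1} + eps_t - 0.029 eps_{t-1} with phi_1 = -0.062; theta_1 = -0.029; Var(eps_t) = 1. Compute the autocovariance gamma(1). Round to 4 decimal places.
\gamma(1) = -0.0915

Multiply the model equation by X_{t-k} and take expectations. With theta_0 = psi_0 = 1 and psi_j the MA(infinity) weights, this gives
  gamma(k) - sum_i phi_i gamma(k-i) = c_k,
  c_k = sigma^2 * sum_{j=k..q} theta_j psi_{j-k}   (c_k = 0 for k > q),
using gamma(-m) = gamma(m).
psi-weights needed (psi_j = theta_j + sum_i phi_i psi_{j-i}):
  psi_1 = theta_1 + phi_1 = -0.029 + (-0.062) = -0.091
Right-hand sides:
  c_0 = sigma^2 (1 + theta_1 psi_1) = 1 * (1 + (-0.029)(-0.091)) = 1 * 1.002639 = 1.002639
  c_1 = sigma^2 theta_1 = 1 * (-0.029) = -0.029
  c_2 = 0
Equations for k = 0 and k = 1 (AR order 1):
  gamma(0) = phi_1 gamma(1) + c_0
  gamma(1) = phi_1 gamma(0) + c_1
Substituting the second into the first: gamma(0) (1 - phi_1^2) = c_0 + phi_1 c_1, so
  gamma(0) = (c_0 + phi_1 c_1) / (1 - phi_1^2) = (1.002639 + (-0.062)(-0.029)) / (1 - (-0.062)^2) = 1.004437 / 0.996156 = 1.008313.
  gamma(1) = phi_1 gamma(0) + c_1 = (-0.062)(1.008313) + (-0.029) = -0.091515.
Therefore gamma(1) = -0.0915 (to 4 decimal places).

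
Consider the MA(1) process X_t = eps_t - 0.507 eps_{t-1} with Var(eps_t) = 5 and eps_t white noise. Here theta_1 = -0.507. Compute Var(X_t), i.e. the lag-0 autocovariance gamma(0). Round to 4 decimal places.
\gamma(0) = 6.2852

For an MA(q) process X_t = eps_t + sum_i theta_i eps_{t-i} with
Var(eps_t) = sigma^2, the variance is
  gamma(0) = sigma^2 * (1 + sum_i theta_i^2).
  sum_i theta_i^2 = (-0.507)^2 = 0.257049.
  gamma(0) = 5 * (1 + 0.257049) = 5 * 1.257049 = 6.285245, which rounds to 6.2852.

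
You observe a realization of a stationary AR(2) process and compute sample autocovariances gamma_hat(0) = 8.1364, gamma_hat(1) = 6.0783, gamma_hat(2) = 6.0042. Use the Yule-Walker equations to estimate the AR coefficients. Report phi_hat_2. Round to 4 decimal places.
\hat\phi_{2} = 0.4070

The Yule-Walker equations for an AR(p) process read, in matrix form,
  Gamma_p phi = r_p,   with   (Gamma_p)_{ij} = gamma(|i - j|),
                       (r_p)_i = gamma(i),   i,j = 1..p.
Substitute the sample gammas (Toeplitz matrix and right-hand side of size 2):
  Gamma_p = [[8.1364, 6.0783], [6.0783, 8.1364]]
  r_p     = [6.0783, 6.0042]
Written out:
  8.1364 phi_1 + 6.0783 phi_2 = 6.0783
  6.0783 phi_1 + 8.1364 phi_2 = 6.0042
Solve by Cramer's rule:
  det = gamma(0)^2 - gamma(1)^2 = (8.1364)^2 - (6.0783)^2 = 66.20100496 - 36.94573089 = 29.25527407
  phi_hat_1 = [gamma(1) gamma(0) - gamma(1) gamma(2)] / det = [(6.0783)(8.1364) - (6.0783)(6.0042)] / 29.25527407 = 12.96015126 / 29.25527407 = 0.443
  phi_hat_2 = [gamma(0) gamma(2) - gamma(1)^2] / det = [(8.1364)(6.0042) - (6.0783)^2] / 29.25527407 = 11.90684199 / 29.25527407 = 0.407
So phi_hat = [0.4430, 0.4070].
Therefore phi_hat_2 = 0.4070.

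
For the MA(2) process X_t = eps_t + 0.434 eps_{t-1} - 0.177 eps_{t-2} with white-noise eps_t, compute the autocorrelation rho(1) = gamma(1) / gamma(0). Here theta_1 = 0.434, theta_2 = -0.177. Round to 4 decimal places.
\rho(1) = 0.2928

For an MA(q) process with theta_0 = 1, the autocovariance is
  gamma(k) = sigma^2 * sum_{i=0..q-k} theta_i * theta_{i+k},
and rho(k) = gamma(k) / gamma(0). Sigma^2 cancels.
  numerator   = (1)*(0.434) + (0.434)*(-0.177) = 0.357182.
  denominator = (1)^2 + (0.434)^2 + (-0.177)^2 = 1.219685.
  rho(1) = 0.357182 / 1.219685 = 0.2928.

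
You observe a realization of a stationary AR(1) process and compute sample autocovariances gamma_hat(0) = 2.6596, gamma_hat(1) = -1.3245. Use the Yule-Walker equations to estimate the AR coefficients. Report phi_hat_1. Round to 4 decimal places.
\hat\phi_{1} = -0.4980

The Yule-Walker equations for an AR(p) process read, in matrix form,
  Gamma_p phi = r_p,   with   (Gamma_p)_{ij} = gamma(|i - j|),
                       (r_p)_i = gamma(i),   i,j = 1..p.
Substitute the sample gammas (Toeplitz matrix and right-hand side of size 1):
  Gamma_p = [[2.6596]]
  r_p     = [-1.3245]
With p = 1 this is the single equation gamma(0) phi_1 = gamma(1):
  phi_hat_1 = gamma(1) / gamma(0) = -1.3245 / 2.6596 = -0.4980.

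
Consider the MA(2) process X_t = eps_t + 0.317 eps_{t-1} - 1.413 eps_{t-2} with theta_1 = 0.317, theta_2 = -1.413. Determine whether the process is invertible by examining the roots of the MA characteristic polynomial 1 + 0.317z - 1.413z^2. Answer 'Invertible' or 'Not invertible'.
\text{Not invertible}

The MA(q) characteristic polynomial is P(z) = 1 + 0.317z - 1.413z^2.
Invertibility requires all roots to lie outside the unit circle, i.e. |z| > 1 for every root.
Set 1 + (0.317) z + (-1.413) z^2 = 0, i.e. a z^2 + b z + c = 0 with a = -1.413, b = 0.317, c = 1.
Discriminant D = b^2 - 4ac = (0.317)^2 - 4*(-1.413)*1 = 0.100489 - (-5.652) = 5.752489.
D >= 0, so the roots are real: z = (-b +/- sqrt(D)) / (2a) = (-0.317 +/- 2.398435) / (-2.826).
  z_1 = (-0.317 + 2.398435) / (-2.826) = -0.7365,   |z_1| = 0.7365.
  z_2 = (-0.317 - 2.398435) / (-2.826) = 0.9609,   |z_2| = 0.9609.
Moduli of all roots: 0.7365, 0.9609.
All moduli strictly greater than 1? No.
Verdict: Not invertible.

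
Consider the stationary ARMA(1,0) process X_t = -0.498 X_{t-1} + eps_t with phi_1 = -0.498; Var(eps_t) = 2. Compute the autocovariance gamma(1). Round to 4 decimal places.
\gamma(1) = -1.3245

Multiply the model equation by X_{t-k} and take expectations. With theta_0 = psi_0 = 1 and psi_j the MA(infinity) weights, this gives
  gamma(k) - sum_i phi_i gamma(k-i) = c_k,
  c_k = sigma^2 * sum_{j=k..q} theta_j psi_{j-k}   (c_k = 0 for k > q),
using gamma(-m) = gamma(m).
Pure AR (q = 0): c_0 = sigma^2 = 2, c_k = 0 for k >= 1.
Equations for k = 0 and k = 1 (AR order 1):
  gamma(0) = phi_1 gamma(1) + c_0
  gamma(1) = phi_1 gamma(0) + c_1
Substituting the second into the first: gamma(0) (1 - phi_1^2) = c_0 + phi_1 c_1, so
  gamma(0) = c_0 / (1 - phi_1^2) = 2 / (1 - (-0.498)^2) = 2 / 0.751996 = 2.659589.
  gamma(1) = phi_1 gamma(0) = (-0.498)(2.659589) = -1.324475.
Therefore gamma(1) = -1.3245 (to 4 decimal places).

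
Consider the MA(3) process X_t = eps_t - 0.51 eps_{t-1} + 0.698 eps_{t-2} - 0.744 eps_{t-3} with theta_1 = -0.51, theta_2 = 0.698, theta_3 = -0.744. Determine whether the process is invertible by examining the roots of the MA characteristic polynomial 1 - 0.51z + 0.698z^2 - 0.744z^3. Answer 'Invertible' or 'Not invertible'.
\text{Invertible}

The MA(q) characteristic polynomial is P(z) = 1 - 0.51z + 0.698z^2 - 0.744z^3.
Invertibility requires all roots to lie outside the unit circle, i.e. |z| > 1 for every root.
Degree 3: look for a simple real root z0 first, then factor out (1 - z/z0) and solve the remaining quadratic.
Testing z0 = 1.25: P(1.25) = 1 + (-0.51)(1.25) + (0.698)(1.25)^2 + (-0.744)(1.25)^3
  = 1 + (-0.6375) + (1.090625) + (-1.453125) = 0.  So z_0 = 1.25 is a root, |z_0| = 1.25.
Divide out the factor (1 - 0.8 z) = (1 - z/z0) (since 1/z0 = 0.8):
  P(z) = (1 - 0.8 z)(1 + (0.29) z + (0.93) z^2)
  [check: z-coef 0.29 - (0.8) = -0.51; z^2-coef 0.93 - (0.8)(0.29) = 0.698; z^3-coef -(0.8)(0.93) = -0.744.]
Remaining roots from the quadratic factor 1 + (0.29) z + (0.93) z^2:
  Set 1 + (0.29) z + (0.93) z^2 = 0, i.e. a z^2 + b z + c = 0 with a = 0.93, b = 0.29, c = 1.
  Discriminant D = b^2 - 4ac = (0.29)^2 - 4*(0.93)*1 = 0.0841 - (3.72) = -3.6359.
  D < 0, so the roots are the complex-conjugate pair z = (-b +/- i sqrt(-D)) / (2a) = -0.1559 +/- 1.0252i.
  For a conjugate pair |z|^2 = z * conj(z) = (product of roots) = c/a = 1/(0.93) = 1.075269, so |z| = sqrt(1.075269) = 1.037 for both roots.
Moduli of all roots: 1.2500, 1.0370, 1.0370.
All moduli strictly greater than 1? Yes.
Verdict: Invertible.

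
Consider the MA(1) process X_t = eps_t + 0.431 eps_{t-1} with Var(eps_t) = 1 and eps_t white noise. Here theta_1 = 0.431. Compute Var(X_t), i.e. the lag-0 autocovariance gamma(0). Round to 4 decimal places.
\gamma(0) = 1.1858

For an MA(q) process X_t = eps_t + sum_i theta_i eps_{t-i} with
Var(eps_t) = sigma^2, the variance is
  gamma(0) = sigma^2 * (1 + sum_i theta_i^2).
  sum_i theta_i^2 = (0.431)^2 = 0.185761.
  gamma(0) = 1 * (1 + 0.185761) = 1 * 1.185761 = 1.185761, which rounds to 1.1858.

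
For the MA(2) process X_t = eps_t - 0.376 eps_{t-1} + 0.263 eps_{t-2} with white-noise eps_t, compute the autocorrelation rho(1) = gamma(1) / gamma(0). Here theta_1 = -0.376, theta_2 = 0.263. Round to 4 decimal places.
\rho(1) = -0.3923

For an MA(q) process with theta_0 = 1, the autocovariance is
  gamma(k) = sigma^2 * sum_{i=0..q-k} theta_i * theta_{i+k},
and rho(k) = gamma(k) / gamma(0). Sigma^2 cancels.
  numerator   = (1)*(-0.376) + (-0.376)*(0.263) = -0.474888.
  denominator = (1)^2 + (-0.376)^2 + (0.263)^2 = 1.210545.
  rho(1) = -0.474888 / 1.210545 = -0.3923.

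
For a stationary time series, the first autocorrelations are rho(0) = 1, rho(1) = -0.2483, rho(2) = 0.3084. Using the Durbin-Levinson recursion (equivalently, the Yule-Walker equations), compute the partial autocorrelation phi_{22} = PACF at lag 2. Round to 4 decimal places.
\phi_{22} = 0.2630

The PACF at lag k is phi_{kk}, the last component of the solution
to the Yule-Walker system G_k phi = r_k where
  (G_k)_{ij} = rho(|i - j|), (r_k)_i = rho(i), i,j = 1..k.
Equivalently, Durbin-Levinson gives phi_{kk} iteratively:
  phi_{11} = rho(1)
  phi_{kk} = [rho(k) - sum_{j=1..k-1} phi_{k-1,j} rho(k-j)]
            / [1 - sum_{j=1..k-1} phi_{k-1,j} rho(j)],
  phi_{k,j} = phi_{k-1,j} - phi_{kk} phi_{k-1,k-j},  j = 1..k-1.
Step k = 1:
  phi_11 = rho(1) = -0.2483.
Step k = 2:
  phi_22 = [rho(2) - phi_11 rho(1)] / [1 - phi_11 rho(1)] = [0.3084 - (-0.2483)(-0.2483)] / [1 - (-0.2483)(-0.2483)]
         = 0.24674711 / 0.93834711 = 0.263.
Therefore phi_{22} = 0.2630.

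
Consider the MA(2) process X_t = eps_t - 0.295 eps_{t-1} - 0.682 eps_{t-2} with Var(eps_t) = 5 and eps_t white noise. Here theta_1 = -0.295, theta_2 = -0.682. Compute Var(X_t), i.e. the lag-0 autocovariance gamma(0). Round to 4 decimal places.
\gamma(0) = 7.7607

For an MA(q) process X_t = eps_t + sum_i theta_i eps_{t-i} with
Var(eps_t) = sigma^2, the variance is
  gamma(0) = sigma^2 * (1 + sum_i theta_i^2).
  sum_i theta_i^2 = (-0.295)^2 + (-0.682)^2 = 0.087025 + 0.465124 = 0.552149.
  gamma(0) = 5 * (1 + 0.552149) = 5 * 1.552149 = 7.760745, which rounds to 7.7607.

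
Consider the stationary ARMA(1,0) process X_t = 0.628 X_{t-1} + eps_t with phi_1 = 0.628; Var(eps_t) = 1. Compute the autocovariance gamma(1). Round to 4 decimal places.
\gamma(1) = 1.0370

Multiply the model equation by X_{t-k} and take expectations. With theta_0 = psi_0 = 1 and psi_j the MA(infinity) weights, this gives
  gamma(k) - sum_i phi_i gamma(k-i) = c_k,
  c_k = sigma^2 * sum_{j=k..q} theta_j psi_{j-k}   (c_k = 0 for k > q),
using gamma(-m) = gamma(m).
Pure AR (q = 0): c_0 = sigma^2 = 1, c_k = 0 for k >= 1.
Equations for k = 0 and k = 1 (AR order 1):
  gamma(0) = phi_1 gamma(1) + c_0
  gamma(1) = phi_1 gamma(0) + c_1
Substituting the second into the first: gamma(0) (1 - phi_1^2) = c_0 + phi_1 c_1, so
  gamma(0) = c_0 / (1 - phi_1^2) = 1 / (1 - (0.628)^2) = 1 / 0.605616 = 1.651211.
  gamma(1) = phi_1 gamma(0) = (0.628)(1.651211) = 1.036961.
Therefore gamma(1) = 1.0370 (to 4 decimal places).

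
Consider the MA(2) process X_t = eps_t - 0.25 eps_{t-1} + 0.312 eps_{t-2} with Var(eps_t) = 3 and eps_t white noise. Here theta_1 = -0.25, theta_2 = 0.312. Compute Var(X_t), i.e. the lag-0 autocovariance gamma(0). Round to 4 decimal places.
\gamma(0) = 3.4795

For an MA(q) process X_t = eps_t + sum_i theta_i eps_{t-i} with
Var(eps_t) = sigma^2, the variance is
  gamma(0) = sigma^2 * (1 + sum_i theta_i^2).
  sum_i theta_i^2 = (-0.25)^2 + (0.312)^2 = 0.0625 + 0.097344 = 0.159844.
  gamma(0) = 3 * (1 + 0.159844) = 3 * 1.159844 = 3.479532, which rounds to 3.4795.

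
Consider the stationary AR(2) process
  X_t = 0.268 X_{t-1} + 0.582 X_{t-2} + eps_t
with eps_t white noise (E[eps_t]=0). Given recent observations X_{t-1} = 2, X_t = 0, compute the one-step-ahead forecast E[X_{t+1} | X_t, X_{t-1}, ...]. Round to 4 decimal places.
E[X_{t+1} \mid \mathcal F_t] = 1.1640

For an AR(p) model X_t = c + sum_i phi_i X_{t-i} + eps_t, the
one-step-ahead conditional mean is
  E[X_{t+1} | X_t, ...] = c + sum_i phi_i X_{t+1-i}.
Substitute known values:
  E[X_{t+1} | ...] = (0.268) * (0) + (0.582) * (2)
                   = 1.1640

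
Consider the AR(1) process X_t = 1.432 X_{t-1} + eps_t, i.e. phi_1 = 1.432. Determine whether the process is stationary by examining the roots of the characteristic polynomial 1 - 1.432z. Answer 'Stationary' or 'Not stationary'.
\text{Not stationary}

The AR(p) characteristic polynomial is P(z) = 1 - 1.432z.
Stationarity requires all roots to lie outside the unit circle, i.e. |z| > 1 for every root.
This is linear in z: 1 + (-1.432) z = 0  =>  z = -1/(-1.432) = 0.698324,  |z| = 0.698324.
Moduli of all roots: 0.6983.
All moduli strictly greater than 1? No.
Verdict: Not stationary.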